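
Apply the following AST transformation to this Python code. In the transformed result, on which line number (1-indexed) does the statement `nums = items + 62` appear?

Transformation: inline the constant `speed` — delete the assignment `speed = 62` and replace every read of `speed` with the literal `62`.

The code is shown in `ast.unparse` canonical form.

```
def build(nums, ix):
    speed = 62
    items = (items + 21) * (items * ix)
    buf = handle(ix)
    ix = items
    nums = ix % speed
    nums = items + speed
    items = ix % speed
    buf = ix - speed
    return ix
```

Transformed code:
def build(nums, ix):
    items = (items + 21) * (items * ix)
    buf = handle(ix)
    ix = items
    nums = ix % 62
    nums = items + 62
    items = ix % 62
    buf = ix - 62
    return ix

6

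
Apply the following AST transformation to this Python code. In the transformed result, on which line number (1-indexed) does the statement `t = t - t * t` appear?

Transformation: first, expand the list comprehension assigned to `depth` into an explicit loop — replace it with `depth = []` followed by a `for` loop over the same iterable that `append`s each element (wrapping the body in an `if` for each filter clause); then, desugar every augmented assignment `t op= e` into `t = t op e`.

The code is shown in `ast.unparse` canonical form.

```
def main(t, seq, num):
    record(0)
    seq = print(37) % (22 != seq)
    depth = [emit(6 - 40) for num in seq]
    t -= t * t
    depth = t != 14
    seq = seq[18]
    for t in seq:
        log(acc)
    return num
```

7

Transformed code:
def main(t, seq, num):
    record(0)
    seq = print(37) % (22 != seq)
    depth = []
    for num in seq:
        depth.append(emit(6 - 40))
    t = t - t * t
    depth = t != 14
    seq = seq[18]
    for t in seq:
        log(acc)
    return num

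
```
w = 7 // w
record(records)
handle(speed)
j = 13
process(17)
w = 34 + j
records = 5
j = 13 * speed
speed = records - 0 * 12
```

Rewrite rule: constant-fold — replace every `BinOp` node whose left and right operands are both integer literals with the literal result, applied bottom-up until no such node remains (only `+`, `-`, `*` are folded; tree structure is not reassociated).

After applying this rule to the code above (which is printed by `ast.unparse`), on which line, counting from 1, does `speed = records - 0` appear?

Transformed code:
w = 7 // w
record(records)
handle(speed)
j = 13
process(17)
w = 34 + j
records = 5
j = 13 * speed
speed = records - 0

9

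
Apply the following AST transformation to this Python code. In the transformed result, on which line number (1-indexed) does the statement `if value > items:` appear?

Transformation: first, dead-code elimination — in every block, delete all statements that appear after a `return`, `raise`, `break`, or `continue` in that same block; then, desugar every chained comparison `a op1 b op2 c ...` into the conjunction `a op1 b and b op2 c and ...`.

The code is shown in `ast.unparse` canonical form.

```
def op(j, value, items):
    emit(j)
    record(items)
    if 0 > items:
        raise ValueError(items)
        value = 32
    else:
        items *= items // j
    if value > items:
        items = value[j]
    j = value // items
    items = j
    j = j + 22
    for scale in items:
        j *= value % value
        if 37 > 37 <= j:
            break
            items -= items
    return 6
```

Transformed code:
def op(j, value, items):
    emit(j)
    record(items)
    if 0 > items:
        raise ValueError(items)
    else:
        items *= items // j
    if value > items:
        items = value[j]
    j = value // items
    items = j
    j = j + 22
    for scale in items:
        j *= value % value
        if 37 > 37 and 37 <= j:
            break
    return 6

8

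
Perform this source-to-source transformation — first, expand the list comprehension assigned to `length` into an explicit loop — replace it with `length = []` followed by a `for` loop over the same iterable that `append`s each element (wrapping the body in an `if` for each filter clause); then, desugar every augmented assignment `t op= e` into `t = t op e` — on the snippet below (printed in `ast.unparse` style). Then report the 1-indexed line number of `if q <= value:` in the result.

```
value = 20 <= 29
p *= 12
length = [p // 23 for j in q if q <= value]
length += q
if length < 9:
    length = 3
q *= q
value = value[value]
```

Transformed code:
value = 20 <= 29
p = p * 12
length = []
for j in q:
    if q <= value:
        length.append(p // 23)
length = length + q
if length < 9:
    length = 3
q = q * q
value = value[value]

5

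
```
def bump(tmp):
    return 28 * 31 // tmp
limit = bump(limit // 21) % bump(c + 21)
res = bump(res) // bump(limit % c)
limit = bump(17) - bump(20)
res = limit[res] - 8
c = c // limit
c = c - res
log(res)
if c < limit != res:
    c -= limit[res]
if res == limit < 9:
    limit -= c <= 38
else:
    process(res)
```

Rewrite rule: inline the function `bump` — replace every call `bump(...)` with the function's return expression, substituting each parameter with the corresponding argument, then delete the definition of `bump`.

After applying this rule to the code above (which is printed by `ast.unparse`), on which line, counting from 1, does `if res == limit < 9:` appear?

Transformed code:
limit = 28 * 31 // (limit // 21) % (28 * 31 // (c + 21))
res = 28 * 31 // res // (28 * 31 // (limit % c))
limit = 28 * 31 // 17 - 28 * 31 // 20
res = limit[res] - 8
c = c // limit
c = c - res
log(res)
if c < limit != res:
    c -= limit[res]
if res == limit < 9:
    limit -= c <= 38
else:
    process(res)

10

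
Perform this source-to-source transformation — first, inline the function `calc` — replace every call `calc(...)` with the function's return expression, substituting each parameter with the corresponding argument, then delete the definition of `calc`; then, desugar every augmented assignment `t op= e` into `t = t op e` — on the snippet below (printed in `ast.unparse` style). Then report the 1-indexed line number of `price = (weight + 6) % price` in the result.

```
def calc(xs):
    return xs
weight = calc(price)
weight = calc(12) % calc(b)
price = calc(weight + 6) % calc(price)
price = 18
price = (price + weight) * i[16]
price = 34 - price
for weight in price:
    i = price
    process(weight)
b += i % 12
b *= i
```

3

Transformed code:
weight = price
weight = 12 % b
price = (weight + 6) % price
price = 18
price = (price + weight) * i[16]
price = 34 - price
for weight in price:
    i = price
    process(weight)
b = b + i % 12
b = b * i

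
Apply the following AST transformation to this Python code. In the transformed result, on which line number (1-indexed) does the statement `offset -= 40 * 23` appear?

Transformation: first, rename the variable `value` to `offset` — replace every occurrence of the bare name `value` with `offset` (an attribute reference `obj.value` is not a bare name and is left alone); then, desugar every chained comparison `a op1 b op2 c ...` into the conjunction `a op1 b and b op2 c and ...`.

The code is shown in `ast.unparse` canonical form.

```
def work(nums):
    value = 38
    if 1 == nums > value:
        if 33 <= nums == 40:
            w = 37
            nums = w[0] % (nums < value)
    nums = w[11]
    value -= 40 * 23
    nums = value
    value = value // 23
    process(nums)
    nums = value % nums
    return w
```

8

Transformed code:
def work(nums):
    offset = 38
    if 1 == nums and nums > offset:
        if 33 <= nums and nums == 40:
            w = 37
            nums = w[0] % (nums < offset)
    nums = w[11]
    offset -= 40 * 23
    nums = offset
    offset = offset // 23
    process(nums)
    nums = offset % nums
    return w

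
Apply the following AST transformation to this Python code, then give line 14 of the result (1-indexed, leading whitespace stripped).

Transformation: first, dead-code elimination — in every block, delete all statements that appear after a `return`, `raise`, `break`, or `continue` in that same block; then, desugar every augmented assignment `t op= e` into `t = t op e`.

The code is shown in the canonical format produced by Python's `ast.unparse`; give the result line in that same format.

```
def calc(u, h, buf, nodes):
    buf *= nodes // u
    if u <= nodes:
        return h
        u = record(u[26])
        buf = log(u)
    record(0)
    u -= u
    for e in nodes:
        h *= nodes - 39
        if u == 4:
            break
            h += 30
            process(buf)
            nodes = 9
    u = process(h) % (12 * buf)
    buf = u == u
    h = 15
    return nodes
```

Transformed code:
def calc(u, h, buf, nodes):
    buf = buf * (nodes // u)
    if u <= nodes:
        return h
    record(0)
    u = u - u
    for e in nodes:
        h = h * (nodes - 39)
        if u == 4:
            break
    u = process(h) % (12 * buf)
    buf = u == u
    h = 15
    return nodes

return nodes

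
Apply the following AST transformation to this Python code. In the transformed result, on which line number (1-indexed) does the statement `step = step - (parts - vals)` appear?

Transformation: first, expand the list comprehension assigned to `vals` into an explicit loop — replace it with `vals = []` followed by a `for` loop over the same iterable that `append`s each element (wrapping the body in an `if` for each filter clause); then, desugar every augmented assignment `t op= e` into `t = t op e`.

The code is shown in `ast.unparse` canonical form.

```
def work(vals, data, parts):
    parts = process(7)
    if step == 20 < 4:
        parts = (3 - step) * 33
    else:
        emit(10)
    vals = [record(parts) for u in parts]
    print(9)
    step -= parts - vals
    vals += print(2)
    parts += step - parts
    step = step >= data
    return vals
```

Transformed code:
def work(vals, data, parts):
    parts = process(7)
    if step == 20 < 4:
        parts = (3 - step) * 33
    else:
        emit(10)
    vals = []
    for u in parts:
        vals.append(record(parts))
    print(9)
    step = step - (parts - vals)
    vals = vals + print(2)
    parts = parts + (step - parts)
    step = step >= data
    return vals

11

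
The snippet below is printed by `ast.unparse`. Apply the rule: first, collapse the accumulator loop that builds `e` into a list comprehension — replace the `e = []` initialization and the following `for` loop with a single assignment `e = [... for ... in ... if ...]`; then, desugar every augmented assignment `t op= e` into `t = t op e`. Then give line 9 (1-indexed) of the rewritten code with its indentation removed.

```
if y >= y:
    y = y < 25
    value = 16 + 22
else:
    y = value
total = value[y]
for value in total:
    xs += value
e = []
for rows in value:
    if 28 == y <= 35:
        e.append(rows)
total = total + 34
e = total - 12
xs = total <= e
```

e = [rows for rows in value if 28 == y <= 35]

Transformed code:
if y >= y:
    y = y < 25
    value = 16 + 22
else:
    y = value
total = value[y]
for value in total:
    xs = xs + value
e = [rows for rows in value if 28 == y <= 35]
total = total + 34
e = total - 12
xs = total <= e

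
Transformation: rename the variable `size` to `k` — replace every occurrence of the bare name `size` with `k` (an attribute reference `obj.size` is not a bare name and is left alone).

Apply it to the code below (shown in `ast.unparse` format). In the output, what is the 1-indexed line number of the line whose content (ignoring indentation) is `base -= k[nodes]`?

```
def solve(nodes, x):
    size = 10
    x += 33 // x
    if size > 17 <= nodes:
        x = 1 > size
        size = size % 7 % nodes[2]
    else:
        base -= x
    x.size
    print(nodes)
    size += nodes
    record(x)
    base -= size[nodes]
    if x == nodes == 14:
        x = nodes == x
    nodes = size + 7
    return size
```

13

Transformed code:
def solve(nodes, x):
    k = 10
    x += 33 // x
    if k > 17 <= nodes:
        x = 1 > k
        k = k % 7 % nodes[2]
    else:
        base -= x
    x.size
    print(nodes)
    k += nodes
    record(x)
    base -= k[nodes]
    if x == nodes == 14:
        x = nodes == x
    nodes = k + 7
    return k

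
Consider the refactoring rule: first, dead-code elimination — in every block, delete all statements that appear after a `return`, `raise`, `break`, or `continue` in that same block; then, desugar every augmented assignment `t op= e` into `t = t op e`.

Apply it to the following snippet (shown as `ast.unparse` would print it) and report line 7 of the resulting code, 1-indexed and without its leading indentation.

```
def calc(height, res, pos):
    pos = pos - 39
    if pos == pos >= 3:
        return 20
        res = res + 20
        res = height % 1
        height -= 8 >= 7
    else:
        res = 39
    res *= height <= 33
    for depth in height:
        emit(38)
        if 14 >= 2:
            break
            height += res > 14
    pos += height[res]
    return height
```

Transformed code:
def calc(height, res, pos):
    pos = pos - 39
    if pos == pos >= 3:
        return 20
    else:
        res = 39
    res = res * (height <= 33)
    for depth in height:
        emit(38)
        if 14 >= 2:
            break
    pos = pos + height[res]
    return height

res = res * (height <= 33)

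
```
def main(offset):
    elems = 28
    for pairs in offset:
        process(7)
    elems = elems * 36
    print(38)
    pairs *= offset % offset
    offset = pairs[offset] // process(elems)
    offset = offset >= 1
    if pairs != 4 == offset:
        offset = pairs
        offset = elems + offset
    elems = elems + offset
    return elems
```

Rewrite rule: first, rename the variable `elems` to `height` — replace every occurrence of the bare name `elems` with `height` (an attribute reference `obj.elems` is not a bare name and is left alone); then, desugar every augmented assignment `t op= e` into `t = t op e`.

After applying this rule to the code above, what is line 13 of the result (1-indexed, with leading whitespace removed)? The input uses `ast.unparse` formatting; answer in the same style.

Transformed code:
def main(offset):
    height = 28
    for pairs in offset:
        process(7)
    height = height * 36
    print(38)
    pairs = pairs * (offset % offset)
    offset = pairs[offset] // process(height)
    offset = offset >= 1
    if pairs != 4 == offset:
        offset = pairs
        offset = height + offset
    height = height + offset
    return height

height = height + offset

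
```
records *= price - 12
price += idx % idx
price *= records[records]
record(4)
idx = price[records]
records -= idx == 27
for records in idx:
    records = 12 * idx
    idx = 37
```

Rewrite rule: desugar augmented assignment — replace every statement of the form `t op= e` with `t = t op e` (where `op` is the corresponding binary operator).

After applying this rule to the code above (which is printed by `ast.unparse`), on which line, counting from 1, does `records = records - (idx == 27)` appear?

6

Transformed code:
records = records * (price - 12)
price = price + idx % idx
price = price * records[records]
record(4)
idx = price[records]
records = records - (idx == 27)
for records in idx:
    records = 12 * idx
    idx = 37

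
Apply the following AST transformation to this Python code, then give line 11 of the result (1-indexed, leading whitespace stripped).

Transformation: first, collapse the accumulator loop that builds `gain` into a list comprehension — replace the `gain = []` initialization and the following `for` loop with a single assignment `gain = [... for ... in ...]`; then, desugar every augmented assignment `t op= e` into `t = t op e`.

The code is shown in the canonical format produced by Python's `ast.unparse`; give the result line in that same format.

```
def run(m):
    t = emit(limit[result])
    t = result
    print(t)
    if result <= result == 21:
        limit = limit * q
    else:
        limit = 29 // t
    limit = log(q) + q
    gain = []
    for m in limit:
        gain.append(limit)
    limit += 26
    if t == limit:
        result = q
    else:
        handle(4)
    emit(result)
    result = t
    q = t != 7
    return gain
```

Transformed code:
def run(m):
    t = emit(limit[result])
    t = result
    print(t)
    if result <= result == 21:
        limit = limit * q
    else:
        limit = 29 // t
    limit = log(q) + q
    gain = [limit for m in limit]
    limit = limit + 26
    if t == limit:
        result = q
    else:
        handle(4)
    emit(result)
    result = t
    q = t != 7
    return gain

limit = limit + 26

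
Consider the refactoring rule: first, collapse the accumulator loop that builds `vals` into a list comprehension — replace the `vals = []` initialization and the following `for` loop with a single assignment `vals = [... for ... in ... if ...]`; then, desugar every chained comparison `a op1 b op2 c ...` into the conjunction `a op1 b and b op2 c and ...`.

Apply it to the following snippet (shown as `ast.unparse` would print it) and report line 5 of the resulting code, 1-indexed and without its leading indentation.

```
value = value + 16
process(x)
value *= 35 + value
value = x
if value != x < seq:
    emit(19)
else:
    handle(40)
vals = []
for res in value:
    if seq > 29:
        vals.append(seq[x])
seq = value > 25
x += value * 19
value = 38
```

if value != x and x < seq:

Transformed code:
value = value + 16
process(x)
value *= 35 + value
value = x
if value != x and x < seq:
    emit(19)
else:
    handle(40)
vals = [seq[x] for res in value if seq > 29]
seq = value > 25
x += value * 19
value = 38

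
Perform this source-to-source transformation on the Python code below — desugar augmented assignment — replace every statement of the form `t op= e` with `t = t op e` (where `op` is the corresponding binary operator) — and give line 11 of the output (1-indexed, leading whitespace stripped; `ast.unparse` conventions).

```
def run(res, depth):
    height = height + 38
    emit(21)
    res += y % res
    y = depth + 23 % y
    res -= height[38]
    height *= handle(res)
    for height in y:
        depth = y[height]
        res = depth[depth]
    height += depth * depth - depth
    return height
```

height = height + (depth * depth - depth)

Transformed code:
def run(res, depth):
    height = height + 38
    emit(21)
    res = res + y % res
    y = depth + 23 % y
    res = res - height[38]
    height = height * handle(res)
    for height in y:
        depth = y[height]
        res = depth[depth]
    height = height + (depth * depth - depth)
    return height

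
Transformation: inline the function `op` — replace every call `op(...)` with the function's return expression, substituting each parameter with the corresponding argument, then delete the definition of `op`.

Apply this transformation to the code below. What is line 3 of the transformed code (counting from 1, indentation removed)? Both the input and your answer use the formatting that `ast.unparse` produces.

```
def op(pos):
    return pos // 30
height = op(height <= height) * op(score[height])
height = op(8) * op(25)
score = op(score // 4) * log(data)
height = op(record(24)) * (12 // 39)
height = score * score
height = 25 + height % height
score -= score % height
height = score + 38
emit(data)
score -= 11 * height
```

score = score // 4 // 30 * log(data)

Transformed code:
height = (height <= height) // 30 * (score[height] // 30)
height = 8 // 30 * (25 // 30)
score = score // 4 // 30 * log(data)
height = record(24) // 30 * (12 // 39)
height = score * score
height = 25 + height % height
score -= score % height
height = score + 38
emit(data)
score -= 11 * height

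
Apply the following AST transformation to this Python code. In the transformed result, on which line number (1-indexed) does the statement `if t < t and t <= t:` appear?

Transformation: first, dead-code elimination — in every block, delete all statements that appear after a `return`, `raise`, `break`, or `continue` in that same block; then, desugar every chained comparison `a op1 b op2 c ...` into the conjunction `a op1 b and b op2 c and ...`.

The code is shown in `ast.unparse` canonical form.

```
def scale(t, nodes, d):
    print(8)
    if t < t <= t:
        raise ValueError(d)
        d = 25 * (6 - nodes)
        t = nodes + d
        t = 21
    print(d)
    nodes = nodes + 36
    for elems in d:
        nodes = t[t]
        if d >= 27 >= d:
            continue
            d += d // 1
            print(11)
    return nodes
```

Transformed code:
def scale(t, nodes, d):
    print(8)
    if t < t and t <= t:
        raise ValueError(d)
    print(d)
    nodes = nodes + 36
    for elems in d:
        nodes = t[t]
        if d >= 27 and 27 >= d:
            continue
    return nodes

3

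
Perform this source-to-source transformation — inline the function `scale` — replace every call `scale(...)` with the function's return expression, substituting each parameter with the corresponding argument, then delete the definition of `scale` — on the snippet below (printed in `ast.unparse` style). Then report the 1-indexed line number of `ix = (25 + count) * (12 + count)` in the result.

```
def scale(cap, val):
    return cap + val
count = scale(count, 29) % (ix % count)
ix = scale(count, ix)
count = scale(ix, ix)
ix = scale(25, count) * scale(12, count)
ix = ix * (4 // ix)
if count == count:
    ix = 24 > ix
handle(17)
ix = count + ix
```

Transformed code:
count = (count + 29) % (ix % count)
ix = count + ix
count = ix + ix
ix = (25 + count) * (12 + count)
ix = ix * (4 // ix)
if count == count:
    ix = 24 > ix
handle(17)
ix = count + ix

4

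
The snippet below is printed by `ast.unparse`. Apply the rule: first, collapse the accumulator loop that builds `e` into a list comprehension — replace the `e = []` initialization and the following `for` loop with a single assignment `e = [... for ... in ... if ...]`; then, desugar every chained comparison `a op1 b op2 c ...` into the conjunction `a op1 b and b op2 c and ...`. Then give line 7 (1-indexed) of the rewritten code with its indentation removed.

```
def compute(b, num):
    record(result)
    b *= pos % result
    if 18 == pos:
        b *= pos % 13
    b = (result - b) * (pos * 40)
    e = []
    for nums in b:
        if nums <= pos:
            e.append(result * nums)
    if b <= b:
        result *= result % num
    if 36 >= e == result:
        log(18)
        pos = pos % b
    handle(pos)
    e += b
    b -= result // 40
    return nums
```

Transformed code:
def compute(b, num):
    record(result)
    b *= pos % result
    if 18 == pos:
        b *= pos % 13
    b = (result - b) * (pos * 40)
    e = [result * nums for nums in b if nums <= pos]
    if b <= b:
        result *= result % num
    if 36 >= e and e == result:
        log(18)
        pos = pos % b
    handle(pos)
    e += b
    b -= result // 40
    return nums

e = [result * nums for nums in b if nums <= pos]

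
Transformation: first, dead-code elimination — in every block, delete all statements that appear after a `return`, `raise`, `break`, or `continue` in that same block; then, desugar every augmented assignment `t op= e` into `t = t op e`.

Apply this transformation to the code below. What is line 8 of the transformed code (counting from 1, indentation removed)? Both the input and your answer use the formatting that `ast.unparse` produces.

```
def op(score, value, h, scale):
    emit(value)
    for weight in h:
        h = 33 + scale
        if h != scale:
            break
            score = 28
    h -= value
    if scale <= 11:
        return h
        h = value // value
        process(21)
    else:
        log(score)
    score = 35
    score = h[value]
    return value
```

Transformed code:
def op(score, value, h, scale):
    emit(value)
    for weight in h:
        h = 33 + scale
        if h != scale:
            break
    h = h - value
    if scale <= 11:
        return h
    else:
        log(score)
    score = 35
    score = h[value]
    return value

if scale <= 11:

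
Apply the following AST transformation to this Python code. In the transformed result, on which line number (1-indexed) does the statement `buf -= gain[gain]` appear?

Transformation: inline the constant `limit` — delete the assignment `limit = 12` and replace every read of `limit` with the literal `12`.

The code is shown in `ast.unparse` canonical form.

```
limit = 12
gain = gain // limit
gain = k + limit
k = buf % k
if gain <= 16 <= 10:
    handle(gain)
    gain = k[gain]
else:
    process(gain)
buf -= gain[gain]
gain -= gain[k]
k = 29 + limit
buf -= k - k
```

9

Transformed code:
gain = gain // 12
gain = k + 12
k = buf % k
if gain <= 16 <= 10:
    handle(gain)
    gain = k[gain]
else:
    process(gain)
buf -= gain[gain]
gain -= gain[k]
k = 29 + 12
buf -= k - k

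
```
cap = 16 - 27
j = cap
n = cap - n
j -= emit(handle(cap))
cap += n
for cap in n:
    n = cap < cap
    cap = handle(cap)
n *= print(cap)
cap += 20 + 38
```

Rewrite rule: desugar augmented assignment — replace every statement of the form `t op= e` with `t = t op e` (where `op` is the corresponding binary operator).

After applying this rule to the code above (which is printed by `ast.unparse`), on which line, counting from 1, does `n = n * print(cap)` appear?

9

Transformed code:
cap = 16 - 27
j = cap
n = cap - n
j = j - emit(handle(cap))
cap = cap + n
for cap in n:
    n = cap < cap
    cap = handle(cap)
n = n * print(cap)
cap = cap + (20 + 38)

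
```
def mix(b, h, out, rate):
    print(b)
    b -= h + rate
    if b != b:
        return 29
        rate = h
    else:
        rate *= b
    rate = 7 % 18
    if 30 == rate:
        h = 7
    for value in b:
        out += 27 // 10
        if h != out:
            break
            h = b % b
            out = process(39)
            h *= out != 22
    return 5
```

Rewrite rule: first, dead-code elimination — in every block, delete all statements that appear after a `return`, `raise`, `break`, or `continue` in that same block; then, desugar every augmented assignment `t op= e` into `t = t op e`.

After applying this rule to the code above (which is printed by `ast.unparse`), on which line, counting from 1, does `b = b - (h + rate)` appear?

3

Transformed code:
def mix(b, h, out, rate):
    print(b)
    b = b - (h + rate)
    if b != b:
        return 29
    else:
        rate = rate * b
    rate = 7 % 18
    if 30 == rate:
        h = 7
    for value in b:
        out = out + 27 // 10
        if h != out:
            break
    return 5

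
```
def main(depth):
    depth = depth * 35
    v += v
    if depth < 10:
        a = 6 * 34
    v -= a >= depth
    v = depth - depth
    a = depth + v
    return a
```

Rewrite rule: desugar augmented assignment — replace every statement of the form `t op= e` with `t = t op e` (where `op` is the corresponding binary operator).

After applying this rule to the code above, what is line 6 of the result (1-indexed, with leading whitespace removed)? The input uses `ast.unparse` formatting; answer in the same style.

Transformed code:
def main(depth):
    depth = depth * 35
    v = v + v
    if depth < 10:
        a = 6 * 34
    v = v - (a >= depth)
    v = depth - depth
    a = depth + v
    return a

v = v - (a >= depth)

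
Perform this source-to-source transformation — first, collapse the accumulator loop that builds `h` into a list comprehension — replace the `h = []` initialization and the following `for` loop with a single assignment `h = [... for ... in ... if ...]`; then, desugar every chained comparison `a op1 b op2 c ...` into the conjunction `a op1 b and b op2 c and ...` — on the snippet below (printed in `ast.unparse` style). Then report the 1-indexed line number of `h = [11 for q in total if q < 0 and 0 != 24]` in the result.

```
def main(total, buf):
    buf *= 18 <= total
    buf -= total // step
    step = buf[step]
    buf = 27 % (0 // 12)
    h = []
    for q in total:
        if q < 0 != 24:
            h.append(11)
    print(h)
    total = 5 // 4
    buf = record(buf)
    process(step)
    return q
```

6

Transformed code:
def main(total, buf):
    buf *= 18 <= total
    buf -= total // step
    step = buf[step]
    buf = 27 % (0 // 12)
    h = [11 for q in total if q < 0 and 0 != 24]
    print(h)
    total = 5 // 4
    buf = record(buf)
    process(step)
    return q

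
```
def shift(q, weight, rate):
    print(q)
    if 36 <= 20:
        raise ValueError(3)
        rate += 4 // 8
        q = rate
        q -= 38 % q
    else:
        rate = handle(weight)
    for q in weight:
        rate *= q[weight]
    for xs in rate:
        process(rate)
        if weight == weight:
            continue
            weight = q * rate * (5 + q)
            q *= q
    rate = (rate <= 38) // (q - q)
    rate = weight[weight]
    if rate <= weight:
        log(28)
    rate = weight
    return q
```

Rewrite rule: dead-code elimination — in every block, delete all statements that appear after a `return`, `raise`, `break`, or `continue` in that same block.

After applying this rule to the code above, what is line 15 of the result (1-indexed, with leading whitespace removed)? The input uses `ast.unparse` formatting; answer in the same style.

if rate <= weight:

Transformed code:
def shift(q, weight, rate):
    print(q)
    if 36 <= 20:
        raise ValueError(3)
    else:
        rate = handle(weight)
    for q in weight:
        rate *= q[weight]
    for xs in rate:
        process(rate)
        if weight == weight:
            continue
    rate = (rate <= 38) // (q - q)
    rate = weight[weight]
    if rate <= weight:
        log(28)
    rate = weight
    return q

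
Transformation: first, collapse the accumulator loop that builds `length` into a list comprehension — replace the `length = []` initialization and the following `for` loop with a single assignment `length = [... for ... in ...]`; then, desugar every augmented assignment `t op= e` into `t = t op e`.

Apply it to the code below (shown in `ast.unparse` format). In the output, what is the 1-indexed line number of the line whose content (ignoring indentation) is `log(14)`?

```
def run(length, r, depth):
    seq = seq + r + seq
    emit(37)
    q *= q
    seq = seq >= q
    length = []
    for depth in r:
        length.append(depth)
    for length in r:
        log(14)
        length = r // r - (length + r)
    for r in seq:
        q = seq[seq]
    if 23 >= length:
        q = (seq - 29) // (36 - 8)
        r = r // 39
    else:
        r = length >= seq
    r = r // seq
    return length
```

8

Transformed code:
def run(length, r, depth):
    seq = seq + r + seq
    emit(37)
    q = q * q
    seq = seq >= q
    length = [depth for depth in r]
    for length in r:
        log(14)
        length = r // r - (length + r)
    for r in seq:
        q = seq[seq]
    if 23 >= length:
        q = (seq - 29) // (36 - 8)
        r = r // 39
    else:
        r = length >= seq
    r = r // seq
    return length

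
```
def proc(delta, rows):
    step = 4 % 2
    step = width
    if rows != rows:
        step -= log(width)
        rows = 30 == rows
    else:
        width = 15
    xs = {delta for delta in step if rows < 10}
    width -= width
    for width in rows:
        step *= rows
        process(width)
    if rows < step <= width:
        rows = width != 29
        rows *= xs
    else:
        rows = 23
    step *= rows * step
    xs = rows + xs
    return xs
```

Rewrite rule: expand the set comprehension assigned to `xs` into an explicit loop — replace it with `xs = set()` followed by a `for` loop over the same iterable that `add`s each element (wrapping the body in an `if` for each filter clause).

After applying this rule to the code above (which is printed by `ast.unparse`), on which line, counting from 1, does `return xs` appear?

Transformed code:
def proc(delta, rows):
    step = 4 % 2
    step = width
    if rows != rows:
        step -= log(width)
        rows = 30 == rows
    else:
        width = 15
    xs = set()
    for delta in step:
        if rows < 10:
            xs.add(delta)
    width -= width
    for width in rows:
        step *= rows
        process(width)
    if rows < step <= width:
        rows = width != 29
        rows *= xs
    else:
        rows = 23
    step *= rows * step
    xs = rows + xs
    return xs

24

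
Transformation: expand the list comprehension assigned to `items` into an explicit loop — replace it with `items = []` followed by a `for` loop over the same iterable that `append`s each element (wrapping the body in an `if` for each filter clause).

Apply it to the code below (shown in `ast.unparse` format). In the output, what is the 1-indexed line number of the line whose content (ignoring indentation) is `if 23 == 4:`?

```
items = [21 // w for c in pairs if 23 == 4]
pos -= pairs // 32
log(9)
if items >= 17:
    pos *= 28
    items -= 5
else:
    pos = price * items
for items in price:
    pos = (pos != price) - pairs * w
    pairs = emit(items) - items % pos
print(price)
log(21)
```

3

Transformed code:
items = []
for c in pairs:
    if 23 == 4:
        items.append(21 // w)
pos -= pairs // 32
log(9)
if items >= 17:
    pos *= 28
    items -= 5
else:
    pos = price * items
for items in price:
    pos = (pos != price) - pairs * w
    pairs = emit(items) - items % pos
print(price)
log(21)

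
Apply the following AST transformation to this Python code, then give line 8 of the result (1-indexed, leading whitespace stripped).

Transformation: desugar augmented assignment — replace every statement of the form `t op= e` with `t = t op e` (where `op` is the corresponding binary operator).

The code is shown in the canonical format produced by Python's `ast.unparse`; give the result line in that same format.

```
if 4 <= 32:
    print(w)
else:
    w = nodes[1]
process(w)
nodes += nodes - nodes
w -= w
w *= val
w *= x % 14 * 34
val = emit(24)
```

Transformed code:
if 4 <= 32:
    print(w)
else:
    w = nodes[1]
process(w)
nodes = nodes + (nodes - nodes)
w = w - w
w = w * val
w = w * (x % 14 * 34)
val = emit(24)

w = w * val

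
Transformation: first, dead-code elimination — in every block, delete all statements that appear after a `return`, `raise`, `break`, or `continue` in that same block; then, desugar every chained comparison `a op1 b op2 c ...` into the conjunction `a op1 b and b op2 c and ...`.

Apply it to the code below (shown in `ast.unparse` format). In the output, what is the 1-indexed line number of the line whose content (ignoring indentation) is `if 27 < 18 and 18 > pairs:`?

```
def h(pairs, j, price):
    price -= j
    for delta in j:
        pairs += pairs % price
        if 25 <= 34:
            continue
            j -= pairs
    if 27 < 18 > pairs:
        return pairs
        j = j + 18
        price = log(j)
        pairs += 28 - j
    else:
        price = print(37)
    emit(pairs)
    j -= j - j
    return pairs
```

7

Transformed code:
def h(pairs, j, price):
    price -= j
    for delta in j:
        pairs += pairs % price
        if 25 <= 34:
            continue
    if 27 < 18 and 18 > pairs:
        return pairs
    else:
        price = print(37)
    emit(pairs)
    j -= j - j
    return pairs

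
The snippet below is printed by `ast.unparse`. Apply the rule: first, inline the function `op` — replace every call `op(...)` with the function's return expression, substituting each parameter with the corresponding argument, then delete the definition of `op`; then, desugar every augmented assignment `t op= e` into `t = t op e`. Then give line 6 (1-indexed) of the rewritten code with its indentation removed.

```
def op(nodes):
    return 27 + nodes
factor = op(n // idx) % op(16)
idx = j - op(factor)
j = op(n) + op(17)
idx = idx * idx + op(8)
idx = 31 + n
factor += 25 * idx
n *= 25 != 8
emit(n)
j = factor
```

factor = factor + 25 * idx

Transformed code:
factor = (27 + n // idx) % (27 + 16)
idx = j - (27 + factor)
j = 27 + n + (27 + 17)
idx = idx * idx + (27 + 8)
idx = 31 + n
factor = factor + 25 * idx
n = n * (25 != 8)
emit(n)
j = factor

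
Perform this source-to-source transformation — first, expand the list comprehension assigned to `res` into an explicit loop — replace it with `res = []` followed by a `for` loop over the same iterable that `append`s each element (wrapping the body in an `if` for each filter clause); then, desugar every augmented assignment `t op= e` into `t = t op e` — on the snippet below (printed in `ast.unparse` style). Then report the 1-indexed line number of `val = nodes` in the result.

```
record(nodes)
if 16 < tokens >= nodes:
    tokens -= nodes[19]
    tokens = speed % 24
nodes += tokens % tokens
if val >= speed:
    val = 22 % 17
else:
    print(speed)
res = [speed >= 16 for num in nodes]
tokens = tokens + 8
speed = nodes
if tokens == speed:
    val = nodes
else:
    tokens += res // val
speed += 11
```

Transformed code:
record(nodes)
if 16 < tokens >= nodes:
    tokens = tokens - nodes[19]
    tokens = speed % 24
nodes = nodes + tokens % tokens
if val >= speed:
    val = 22 % 17
else:
    print(speed)
res = []
for num in nodes:
    res.append(speed >= 16)
tokens = tokens + 8
speed = nodes
if tokens == speed:
    val = nodes
else:
    tokens = tokens + res // val
speed = speed + 11

16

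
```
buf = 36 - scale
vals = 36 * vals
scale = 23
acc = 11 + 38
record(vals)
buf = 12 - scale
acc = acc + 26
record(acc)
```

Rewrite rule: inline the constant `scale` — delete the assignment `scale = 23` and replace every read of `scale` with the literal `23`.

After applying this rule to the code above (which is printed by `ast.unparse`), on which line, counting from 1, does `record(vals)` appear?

4

Transformed code:
buf = 36 - 23
vals = 36 * vals
acc = 11 + 38
record(vals)
buf = 12 - 23
acc = acc + 26
record(acc)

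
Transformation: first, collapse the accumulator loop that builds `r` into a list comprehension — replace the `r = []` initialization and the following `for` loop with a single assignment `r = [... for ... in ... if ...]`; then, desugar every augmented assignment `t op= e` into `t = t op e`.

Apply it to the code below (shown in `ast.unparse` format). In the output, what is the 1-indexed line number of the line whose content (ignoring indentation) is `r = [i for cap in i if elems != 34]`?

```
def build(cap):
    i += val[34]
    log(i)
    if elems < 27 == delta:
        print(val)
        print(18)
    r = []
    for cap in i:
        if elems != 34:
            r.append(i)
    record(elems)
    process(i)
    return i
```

7

Transformed code:
def build(cap):
    i = i + val[34]
    log(i)
    if elems < 27 == delta:
        print(val)
        print(18)
    r = [i for cap in i if elems != 34]
    record(elems)
    process(i)
    return i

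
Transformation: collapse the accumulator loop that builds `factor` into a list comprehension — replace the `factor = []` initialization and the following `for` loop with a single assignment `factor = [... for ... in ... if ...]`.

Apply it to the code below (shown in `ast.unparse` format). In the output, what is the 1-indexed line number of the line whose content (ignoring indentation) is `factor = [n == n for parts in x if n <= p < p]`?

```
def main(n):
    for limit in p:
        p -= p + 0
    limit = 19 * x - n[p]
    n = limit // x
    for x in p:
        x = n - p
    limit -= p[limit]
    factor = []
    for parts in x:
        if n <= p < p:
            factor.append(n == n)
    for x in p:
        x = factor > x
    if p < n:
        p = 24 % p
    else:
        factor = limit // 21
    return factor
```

9

Transformed code:
def main(n):
    for limit in p:
        p -= p + 0
    limit = 19 * x - n[p]
    n = limit // x
    for x in p:
        x = n - p
    limit -= p[limit]
    factor = [n == n for parts in x if n <= p < p]
    for x in p:
        x = factor > x
    if p < n:
        p = 24 % p
    else:
        factor = limit // 21
    return factor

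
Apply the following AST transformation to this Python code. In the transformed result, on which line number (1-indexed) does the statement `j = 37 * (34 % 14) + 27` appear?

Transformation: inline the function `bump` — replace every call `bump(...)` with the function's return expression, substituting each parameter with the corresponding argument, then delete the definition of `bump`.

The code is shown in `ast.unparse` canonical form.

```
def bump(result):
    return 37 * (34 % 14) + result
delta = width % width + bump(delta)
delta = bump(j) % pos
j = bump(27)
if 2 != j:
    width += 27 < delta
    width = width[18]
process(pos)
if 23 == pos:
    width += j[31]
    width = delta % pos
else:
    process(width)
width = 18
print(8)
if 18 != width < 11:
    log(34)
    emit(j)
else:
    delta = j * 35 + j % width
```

3

Transformed code:
delta = width % width + (37 * (34 % 14) + delta)
delta = (37 * (34 % 14) + j) % pos
j = 37 * (34 % 14) + 27
if 2 != j:
    width += 27 < delta
    width = width[18]
process(pos)
if 23 == pos:
    width += j[31]
    width = delta % pos
else:
    process(width)
width = 18
print(8)
if 18 != width < 11:
    log(34)
    emit(j)
else:
    delta = j * 35 + j % width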